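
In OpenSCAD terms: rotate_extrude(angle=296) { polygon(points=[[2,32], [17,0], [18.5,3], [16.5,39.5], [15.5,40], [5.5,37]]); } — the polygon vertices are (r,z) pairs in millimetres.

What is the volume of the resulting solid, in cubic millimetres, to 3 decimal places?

Profile (r,z), 6 vertices: (2,32) (17,0) (18.5,3) (16.5,39.5) (15.5,40) (5.5,37)
edge 0: (2,32)→(17,0)  cross = 2·0 − 17·32 = -544.0000; (r_i+r_j)·cross = 19·-544.0000 = -10336.0000
edge 1: (17,0)→(18.5,3)  cross = 17·3 − 18.5·0 = 51.0000; (r_i+r_j)·cross = 35.5·51.0000 = 1810.5000
edge 2: (18.5,3)→(16.5,39.5)  cross = 18.5·39.5 − 16.5·3 = 681.2500; (r_i+r_j)·cross = 35·681.2500 = 23843.7500
edge 3: (16.5,39.5)→(15.5,40)  cross = 16.5·40 − 15.5·39.5 = 47.7500; (r_i+r_j)·cross = 32·47.7500 = 1528.0000
edge 4: (15.5,40)→(5.5,37)  cross = 15.5·37 − 5.5·40 = 353.5000; (r_i+r_j)·cross = 21·353.5000 = 7423.5000
edge 5: (5.5,37)→(2,32)  cross = 5.5·32 − 2·37 = 102.0000; (r_i+r_j)·cross = 7.5·102.0000 = 765.0000
Σcross = 691.5000 → A = |Σcross|/2 = 345.7500 mm²
Σ(r_i+r_j)·cross = 25034.7500 → first moment M = |Σ|/6 = 4172.4583
R_c = M/A = 4172.4583/345.7500 = 12.0678 mm
θ = 296° = 5.166175 rad
V = θ·R_c·A = 5.166175·12.0678·345.7500 = 21555.648 mm³

Volume = 21555.648 mm³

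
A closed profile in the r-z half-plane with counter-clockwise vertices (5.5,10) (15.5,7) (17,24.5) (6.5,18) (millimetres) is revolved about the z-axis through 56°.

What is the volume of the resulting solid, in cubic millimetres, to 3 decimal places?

Volume = 1477.235 mm³

Profile (r,z), 4 vertices: (5.5,10) (15.5,7) (17,24.5) (6.5,18)
edge 0: (5.5,10)→(15.5,7)  cross = 5.5·7 − 15.5·10 = -116.5000; (r_i+r_j)·cross = 21·-116.5000 = -2446.5000
edge 1: (15.5,7)→(17,24.5)  cross = 15.5·24.5 − 17·7 = 260.7500; (r_i+r_j)·cross = 32.5·260.7500 = 8474.3750
edge 2: (17,24.5)→(6.5,18)  cross = 17·18 − 6.5·24.5 = 146.7500; (r_i+r_j)·cross = 23.5·146.7500 = 3448.6250
edge 3: (6.5,18)→(5.5,10)  cross = 6.5·10 − 5.5·18 = -34.0000; (r_i+r_j)·cross = 12·-34.0000 = -408.0000
Σcross = 257.0000 → A = |Σcross|/2 = 128.5000 mm²
Σ(r_i+r_j)·cross = 9068.5000 → first moment M = |Σ|/6 = 1511.4167
R_c = M/A = 1511.4167/128.5000 = 11.7620 mm
θ = 56° = 0.977384 rad
V = θ·R_c·A = 0.977384·11.7620·128.5000 = 1477.235 mm³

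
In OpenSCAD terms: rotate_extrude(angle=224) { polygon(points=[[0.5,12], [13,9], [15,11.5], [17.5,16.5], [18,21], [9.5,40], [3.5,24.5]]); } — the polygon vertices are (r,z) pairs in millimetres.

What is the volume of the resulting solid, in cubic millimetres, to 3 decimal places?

Profile (r,z), 7 vertices: (0.5,12) (13,9) (15,11.5) (17.5,16.5) (18,21) (9.5,40) (3.5,24.5)
edge 0: (0.5,12)→(13,9)  cross = 0.5·9 − 13·12 = -151.5000; (r_i+r_j)·cross = 13.5·-151.5000 = -2045.2500
edge 1: (13,9)→(15,11.5)  cross = 13·11.5 − 15·9 = 14.5000; (r_i+r_j)·cross = 28·14.5000 = 406.0000
edge 2: (15,11.5)→(17.5,16.5)  cross = 15·16.5 − 17.5·11.5 = 46.2500; (r_i+r_j)·cross = 32.5·46.2500 = 1503.1250
edge 3: (17.5,16.5)→(18,21)  cross = 17.5·21 − 18·16.5 = 70.5000; (r_i+r_j)·cross = 35.5·70.5000 = 2502.7500
edge 4: (18,21)→(9.5,40)  cross = 18·40 − 9.5·21 = 520.5000; (r_i+r_j)·cross = 27.5·520.5000 = 14313.7500
edge 5: (9.5,40)→(3.5,24.5)  cross = 9.5·24.5 − 3.5·40 = 92.7500; (r_i+r_j)·cross = 13·92.7500 = 1205.7500
edge 6: (3.5,24.5)→(0.5,12)  cross = 3.5·12 − 0.5·24.5 = 29.7500; (r_i+r_j)·cross = 4·29.7500 = 119.0000
Σcross = 622.7500 → A = |Σcross|/2 = 311.3750 mm²
Σ(r_i+r_j)·cross = 18005.1250 → first moment M = |Σ|/6 = 3000.8542
R_c = M/A = 3000.8542/311.3750 = 9.6374 mm
θ = 224° = 3.909538 rad
V = θ·R_c·A = 3.909538·9.6374·311.3750 = 11731.952 mm³

Volume = 11731.952 mm³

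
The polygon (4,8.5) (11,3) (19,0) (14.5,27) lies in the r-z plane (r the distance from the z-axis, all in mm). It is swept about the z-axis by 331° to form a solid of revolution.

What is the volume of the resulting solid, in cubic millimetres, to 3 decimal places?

Profile (r,z), 4 vertices: (4,8.5) (11,3) (19,0) (14.5,27)
edge 0: (4,8.5)→(11,3)  cross = 4·3 − 11·8.5 = -81.5000; (r_i+r_j)·cross = 15·-81.5000 = -1222.5000
edge 1: (11,3)→(19,0)  cross = 11·0 − 19·3 = -57.0000; (r_i+r_j)·cross = 30·-57.0000 = -1710.0000
edge 2: (19,0)→(14.5,27)  cross = 19·27 − 14.5·0 = 513.0000; (r_i+r_j)·cross = 33.5·513.0000 = 17185.5000
edge 3: (14.5,27)→(4,8.5)  cross = 14.5·8.5 − 4·27 = 15.2500; (r_i+r_j)·cross = 18.5·15.2500 = 282.1250
Σcross = 389.7500 → A = |Σcross|/2 = 194.8750 mm²
Σ(r_i+r_j)·cross = 14535.1250 → first moment M = |Σ|/6 = 2422.5208
R_c = M/A = 2422.5208/194.8750 = 12.4312 mm
θ = 331° = 5.777040 rad
V = θ·R_c·A = 5.777040·12.4312·194.8750 = 13994.999 mm³

Volume = 13994.999 mm³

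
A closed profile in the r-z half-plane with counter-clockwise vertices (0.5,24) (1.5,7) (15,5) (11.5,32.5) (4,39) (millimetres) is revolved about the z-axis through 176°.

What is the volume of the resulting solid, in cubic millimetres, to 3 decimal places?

Volume = 7680.601 mm³

Profile (r,z), 5 vertices: (0.5,24) (1.5,7) (15,5) (11.5,32.5) (4,39)
edge 0: (0.5,24)→(1.5,7)  cross = 0.5·7 − 1.5·24 = -32.5000; (r_i+r_j)·cross = 2·-32.5000 = -65.0000
edge 1: (1.5,7)→(15,5)  cross = 1.5·5 − 15·7 = -97.5000; (r_i+r_j)·cross = 16.5·-97.5000 = -1608.7500
edge 2: (15,5)→(11.5,32.5)  cross = 15·32.5 − 11.5·5 = 430.0000; (r_i+r_j)·cross = 26.5·430.0000 = 11395.0000
edge 3: (11.5,32.5)→(4,39)  cross = 11.5·39 − 4·32.5 = 318.5000; (r_i+r_j)·cross = 15.5·318.5000 = 4936.7500
edge 4: (4,39)→(0.5,24)  cross = 4·24 − 0.5·39 = 76.5000; (r_i+r_j)·cross = 4.5·76.5000 = 344.2500
Σcross = 695.0000 → A = |Σcross|/2 = 347.5000 mm²
Σ(r_i+r_j)·cross = 15002.2500 → first moment M = |Σ|/6 = 2500.3750
R_c = M/A = 2500.3750/347.5000 = 7.1953 mm
θ = 176° = 3.071779 rad
V = θ·R_c·A = 3.071779·7.1953·347.5000 = 7680.601 mm³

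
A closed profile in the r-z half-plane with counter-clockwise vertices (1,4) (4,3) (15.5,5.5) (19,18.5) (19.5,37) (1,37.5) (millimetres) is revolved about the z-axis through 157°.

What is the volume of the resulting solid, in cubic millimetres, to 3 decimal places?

Volume = 15110.479 mm³

Profile (r,z), 6 vertices: (1,4) (4,3) (15.5,5.5) (19,18.5) (19.5,37) (1,37.5)
edge 0: (1,4)→(4,3)  cross = 1·3 − 4·4 = -13.0000; (r_i+r_j)·cross = 5·-13.0000 = -65.0000
edge 1: (4,3)→(15.5,5.5)  cross = 4·5.5 − 15.5·3 = -24.5000; (r_i+r_j)·cross = 19.5·-24.5000 = -477.7500
edge 2: (15.5,5.5)→(19,18.5)  cross = 15.5·18.5 − 19·5.5 = 182.2500; (r_i+r_j)·cross = 34.5·182.2500 = 6287.6250
edge 3: (19,18.5)→(19.5,37)  cross = 19·37 − 19.5·18.5 = 342.2500; (r_i+r_j)·cross = 38.5·342.2500 = 13176.6250
edge 4: (19.5,37)→(1,37.5)  cross = 19.5·37.5 − 1·37 = 694.2500; (r_i+r_j)·cross = 20.5·694.2500 = 14232.1250
edge 5: (1,37.5)→(1,4)  cross = 1·4 − 1·37.5 = -33.5000; (r_i+r_j)·cross = 2·-33.5000 = -67.0000
Σcross = 1147.7500 → A = |Σcross|/2 = 573.8750 mm²
Σ(r_i+r_j)·cross = 33086.6250 → first moment M = |Σ|/6 = 5514.4375
R_c = M/A = 5514.4375/573.8750 = 9.6091 mm
θ = 157° = 2.740167 rad
V = θ·R_c·A = 2.740167·9.6091·573.8750 = 15110.479 mm³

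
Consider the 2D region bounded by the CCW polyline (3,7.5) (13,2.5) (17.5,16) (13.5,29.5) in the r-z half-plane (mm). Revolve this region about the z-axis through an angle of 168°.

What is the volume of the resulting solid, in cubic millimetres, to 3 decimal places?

Volume = 6395.881 mm³

Profile (r,z), 4 vertices: (3,7.5) (13,2.5) (17.5,16) (13.5,29.5)
edge 0: (3,7.5)→(13,2.5)  cross = 3·2.5 − 13·7.5 = -90.0000; (r_i+r_j)·cross = 16·-90.0000 = -1440.0000
edge 1: (13,2.5)→(17.5,16)  cross = 13·16 − 17.5·2.5 = 164.2500; (r_i+r_j)·cross = 30.5·164.2500 = 5009.6250
edge 2: (17.5,16)→(13.5,29.5)  cross = 17.5·29.5 − 13.5·16 = 300.2500; (r_i+r_j)·cross = 31·300.2500 = 9307.7500
edge 3: (13.5,29.5)→(3,7.5)  cross = 13.5·7.5 − 3·29.5 = 12.7500; (r_i+r_j)·cross = 16.5·12.7500 = 210.3750
Σcross = 387.2500 → A = |Σcross|/2 = 193.6250 mm²
Σ(r_i+r_j)·cross = 13087.7500 → first moment M = |Σ|/6 = 2181.2917
R_c = M/A = 2181.2917/193.6250 = 11.2655 mm
θ = 168° = 2.932153 rad
V = θ·R_c·A = 2.932153·11.2655·193.6250 = 6395.881 mm³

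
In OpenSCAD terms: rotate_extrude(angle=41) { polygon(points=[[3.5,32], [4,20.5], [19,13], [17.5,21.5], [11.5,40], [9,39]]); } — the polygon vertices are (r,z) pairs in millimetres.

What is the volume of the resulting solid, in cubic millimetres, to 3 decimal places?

Volume = 1819.956 mm³

Profile (r,z), 6 vertices: (3.5,32) (4,20.5) (19,13) (17.5,21.5) (11.5,40) (9,39)
edge 0: (3.5,32)→(4,20.5)  cross = 3.5·20.5 − 4·32 = -56.2500; (r_i+r_j)·cross = 7.5·-56.2500 = -421.8750
edge 1: (4,20.5)→(19,13)  cross = 4·13 − 19·20.5 = -337.5000; (r_i+r_j)·cross = 23·-337.5000 = -7762.5000
edge 2: (19,13)→(17.5,21.5)  cross = 19·21.5 − 17.5·13 = 181.0000; (r_i+r_j)·cross = 36.5·181.0000 = 6606.5000
edge 3: (17.5,21.5)→(11.5,40)  cross = 17.5·40 − 11.5·21.5 = 452.7500; (r_i+r_j)·cross = 29·452.7500 = 13129.7500
edge 4: (11.5,40)→(9,39)  cross = 11.5·39 − 9·40 = 88.5000; (r_i+r_j)·cross = 20.5·88.5000 = 1814.2500
edge 5: (9,39)→(3.5,32)  cross = 9·32 − 3.5·39 = 151.5000; (r_i+r_j)·cross = 12.5·151.5000 = 1893.7500
Σcross = 480.0000 → A = |Σcross|/2 = 240.0000 mm²
Σ(r_i+r_j)·cross = 15259.8750 → first moment M = |Σ|/6 = 2543.3125
R_c = M/A = 2543.3125/240.0000 = 10.5971 mm
θ = 41° = 0.715585 rad
V = θ·R_c·A = 0.715585·10.5971·240.0000 = 1819.956 mm³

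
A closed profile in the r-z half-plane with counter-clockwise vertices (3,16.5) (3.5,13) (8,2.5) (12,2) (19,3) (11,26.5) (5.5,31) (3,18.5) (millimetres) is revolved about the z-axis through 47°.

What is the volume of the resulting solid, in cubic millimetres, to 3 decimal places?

Profile (r,z), 8 vertices: (3,16.5) (3.5,13) (8,2.5) (12,2) (19,3) (11,26.5) (5.5,31) (3,18.5)
edge 0: (3,16.5)→(3.5,13)  cross = 3·13 − 3.5·16.5 = -18.7500; (r_i+r_j)·cross = 6.5·-18.7500 = -121.8750
edge 1: (3.5,13)→(8,2.5)  cross = 3.5·2.5 − 8·13 = -95.2500; (r_i+r_j)·cross = 11.5·-95.2500 = -1095.3750
edge 2: (8,2.5)→(12,2)  cross = 8·2 − 12·2.5 = -14.0000; (r_i+r_j)·cross = 20·-14.0000 = -280.0000
edge 3: (12,2)→(19,3)  cross = 12·3 − 19·2 = -2.0000; (r_i+r_j)·cross = 31·-2.0000 = -62.0000
edge 4: (19,3)→(11,26.5)  cross = 19·26.5 − 11·3 = 470.5000; (r_i+r_j)·cross = 30·470.5000 = 14115.0000
edge 5: (11,26.5)→(5.5,31)  cross = 11·31 − 5.5·26.5 = 195.2500; (r_i+r_j)·cross = 16.5·195.2500 = 3221.6250
edge 6: (5.5,31)→(3,18.5)  cross = 5.5·18.5 − 3·31 = 8.7500; (r_i+r_j)·cross = 8.5·8.7500 = 74.3750
edge 7: (3,18.5)→(3,16.5)  cross = 3·16.5 − 3·18.5 = -6.0000; (r_i+r_j)·cross = 6·-6.0000 = -36.0000
Σcross = 538.5000 → A = |Σcross|/2 = 269.2500 mm²
Σ(r_i+r_j)·cross = 15815.7500 → first moment M = |Σ|/6 = 2635.9583
R_c = M/A = 2635.9583/269.2500 = 9.7900 mm
θ = 47° = 0.820305 rad
V = θ·R_c·A = 0.820305·9.7900·269.2500 = 2162.289 mm³

Volume = 2162.289 mm³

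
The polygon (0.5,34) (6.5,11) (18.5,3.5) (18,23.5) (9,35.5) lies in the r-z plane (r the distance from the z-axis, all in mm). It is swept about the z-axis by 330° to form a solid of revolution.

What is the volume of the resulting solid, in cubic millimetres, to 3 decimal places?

Profile (r,z), 5 vertices: (0.5,34) (6.5,11) (18.5,3.5) (18,23.5) (9,35.5)
edge 0: (0.5,34)→(6.5,11)  cross = 0.5·11 − 6.5·34 = -215.5000; (r_i+r_j)·cross = 7·-215.5000 = -1508.5000
edge 1: (6.5,11)→(18.5,3.5)  cross = 6.5·3.5 − 18.5·11 = -180.7500; (r_i+r_j)·cross = 25·-180.7500 = -4518.7500
edge 2: (18.5,3.5)→(18,23.5)  cross = 18.5·23.5 − 18·3.5 = 371.7500; (r_i+r_j)·cross = 36.5·371.7500 = 13568.8750
edge 3: (18,23.5)→(9,35.5)  cross = 18·35.5 − 9·23.5 = 427.5000; (r_i+r_j)·cross = 27·427.5000 = 11542.5000
edge 4: (9,35.5)→(0.5,34)  cross = 9·34 − 0.5·35.5 = 288.2500; (r_i+r_j)·cross = 9.5·288.2500 = 2738.3750
Σcross = 691.2500 → A = |Σcross|/2 = 345.6250 mm²
Σ(r_i+r_j)·cross = 21822.5000 → first moment M = |Σ|/6 = 3637.0833
R_c = M/A = 3637.0833/345.6250 = 10.5232 mm
θ = 330° = 5.759587 rad
V = θ·R_c·A = 5.759587·10.5232·345.6250 = 20948.096 mm³

Volume = 20948.096 mm³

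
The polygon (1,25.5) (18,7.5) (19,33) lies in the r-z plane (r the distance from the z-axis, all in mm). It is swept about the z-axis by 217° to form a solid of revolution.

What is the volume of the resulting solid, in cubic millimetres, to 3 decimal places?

Profile (r,z), 3 vertices: (1,25.5) (18,7.5) (19,33)
edge 0: (1,25.5)→(18,7.5)  cross = 1·7.5 − 18·25.5 = -451.5000; (r_i+r_j)·cross = 19·-451.5000 = -8578.5000
edge 1: (18,7.5)→(19,33)  cross = 18·33 − 19·7.5 = 451.5000; (r_i+r_j)·cross = 37·451.5000 = 16705.5000
edge 2: (19,33)→(1,25.5)  cross = 19·25.5 − 1·33 = 451.5000; (r_i+r_j)·cross = 20·451.5000 = 9030.0000
Σcross = 451.5000 → A = |Σcross|/2 = 225.7500 mm²
Σ(r_i+r_j)·cross = 17157.0000 → first moment M = |Σ|/6 = 2859.5000
R_c = M/A = 2859.5000/225.7500 = 12.6667 mm
θ = 217° = 3.787364 rad
V = θ·R_c·A = 3.787364·12.6667·225.7500 = 10829.969 mm³

Volume = 10829.969 mm³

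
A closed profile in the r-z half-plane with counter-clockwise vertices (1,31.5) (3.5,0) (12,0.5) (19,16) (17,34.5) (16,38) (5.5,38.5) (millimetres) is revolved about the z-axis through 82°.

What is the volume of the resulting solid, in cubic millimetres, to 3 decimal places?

Volume = 7566.804 mm³

Profile (r,z), 7 vertices: (1,31.5) (3.5,0) (12,0.5) (19,16) (17,34.5) (16,38) (5.5,38.5)
edge 0: (1,31.5)→(3.5,0)  cross = 1·0 − 3.5·31.5 = -110.2500; (r_i+r_j)·cross = 4.5·-110.2500 = -496.1250
edge 1: (3.5,0)→(12,0.5)  cross = 3.5·0.5 − 12·0 = 1.7500; (r_i+r_j)·cross = 15.5·1.7500 = 27.1250
edge 2: (12,0.5)→(19,16)  cross = 12·16 − 19·0.5 = 182.5000; (r_i+r_j)·cross = 31·182.5000 = 5657.5000
edge 3: (19,16)→(17,34.5)  cross = 19·34.5 − 17·16 = 383.5000; (r_i+r_j)·cross = 36·383.5000 = 13806.0000
edge 4: (17,34.5)→(16,38)  cross = 17·38 − 16·34.5 = 94.0000; (r_i+r_j)·cross = 33·94.0000 = 3102.0000
edge 5: (16,38)→(5.5,38.5)  cross = 16·38.5 − 5.5·38 = 407.0000; (r_i+r_j)·cross = 21.5·407.0000 = 8750.5000
edge 6: (5.5,38.5)→(1,31.5)  cross = 5.5·31.5 − 1·38.5 = 134.7500; (r_i+r_j)·cross = 6.5·134.7500 = 875.8750
Σcross = 1093.2500 → A = |Σcross|/2 = 546.6250 mm²
Σ(r_i+r_j)·cross = 31722.8750 → first moment M = |Σ|/6 = 5287.1458
R_c = M/A = 5287.1458/546.6250 = 9.6723 mm
θ = 82° = 1.431170 rad
V = θ·R_c·A = 1.431170·9.6723·546.6250 = 7566.804 mm³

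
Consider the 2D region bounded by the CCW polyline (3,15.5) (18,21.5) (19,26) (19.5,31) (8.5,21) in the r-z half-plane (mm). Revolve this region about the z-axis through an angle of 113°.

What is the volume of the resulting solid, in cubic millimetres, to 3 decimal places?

Volume = 1884.335 mm³

Profile (r,z), 5 vertices: (3,15.5) (18,21.5) (19,26) (19.5,31) (8.5,21)
edge 0: (3,15.5)→(18,21.5)  cross = 3·21.5 − 18·15.5 = -214.5000; (r_i+r_j)·cross = 21·-214.5000 = -4504.5000
edge 1: (18,21.5)→(19,26)  cross = 18·26 − 19·21.5 = 59.5000; (r_i+r_j)·cross = 37·59.5000 = 2201.5000
edge 2: (19,26)→(19.5,31)  cross = 19·31 − 19.5·26 = 82.0000; (r_i+r_j)·cross = 38.5·82.0000 = 3157.0000
edge 3: (19.5,31)→(8.5,21)  cross = 19.5·21 − 8.5·31 = 146.0000; (r_i+r_j)·cross = 28·146.0000 = 4088.0000
edge 4: (8.5,21)→(3,15.5)  cross = 8.5·15.5 − 3·21 = 68.7500; (r_i+r_j)·cross = 11.5·68.7500 = 790.6250
Σcross = 141.7500 → A = |Σcross|/2 = 70.8750 mm²
Σ(r_i+r_j)·cross = 5732.6250 → first moment M = |Σ|/6 = 955.4375
R_c = M/A = 955.4375/70.8750 = 13.4806 mm
θ = 113° = 1.972222 rad
V = θ·R_c·A = 1.972222·13.4806·70.8750 = 1884.335 mm³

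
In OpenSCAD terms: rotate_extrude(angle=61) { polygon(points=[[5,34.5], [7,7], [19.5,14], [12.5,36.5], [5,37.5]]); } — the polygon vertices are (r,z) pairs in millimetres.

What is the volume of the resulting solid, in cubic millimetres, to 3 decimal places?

Volume = 3289.261 mm³

Profile (r,z), 5 vertices: (5,34.5) (7,7) (19.5,14) (12.5,36.5) (5,37.5)
edge 0: (5,34.5)→(7,7)  cross = 5·7 − 7·34.5 = -206.5000; (r_i+r_j)·cross = 12·-206.5000 = -2478.0000
edge 1: (7,7)→(19.5,14)  cross = 7·14 − 19.5·7 = -38.5000; (r_i+r_j)·cross = 26.5·-38.5000 = -1020.2500
edge 2: (19.5,14)→(12.5,36.5)  cross = 19.5·36.5 − 12.5·14 = 536.7500; (r_i+r_j)·cross = 32·536.7500 = 17176.0000
edge 3: (12.5,36.5)→(5,37.5)  cross = 12.5·37.5 − 5·36.5 = 286.2500; (r_i+r_j)·cross = 17.5·286.2500 = 5009.3750
edge 4: (5,37.5)→(5,34.5)  cross = 5·34.5 − 5·37.5 = -15.0000; (r_i+r_j)·cross = 10·-15.0000 = -150.0000
Σcross = 563.0000 → A = |Σcross|/2 = 281.5000 mm²
Σ(r_i+r_j)·cross = 18537.1250 → first moment M = |Σ|/6 = 3089.5208
R_c = M/A = 3089.5208/281.5000 = 10.9752 mm
θ = 61° = 1.064651 rad
V = θ·R_c·A = 1.064651·10.9752·281.5000 = 3289.261 mm³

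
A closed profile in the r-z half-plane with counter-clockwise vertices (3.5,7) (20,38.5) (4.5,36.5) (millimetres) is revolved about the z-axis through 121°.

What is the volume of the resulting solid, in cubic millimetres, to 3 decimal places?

Volume = 4486.622 mm³

Profile (r,z), 3 vertices: (3.5,7) (20,38.5) (4.5,36.5)
edge 0: (3.5,7)→(20,38.5)  cross = 3.5·38.5 − 20·7 = -5.2500; (r_i+r_j)·cross = 23.5·-5.2500 = -123.3750
edge 1: (20,38.5)→(4.5,36.5)  cross = 20·36.5 − 4.5·38.5 = 556.7500; (r_i+r_j)·cross = 24.5·556.7500 = 13640.3750
edge 2: (4.5,36.5)→(3.5,7)  cross = 4.5·7 − 3.5·36.5 = -96.2500; (r_i+r_j)·cross = 8·-96.2500 = -770.0000
Σcross = 455.2500 → A = |Σcross|/2 = 227.6250 mm²
Σ(r_i+r_j)·cross = 12747.0000 → first moment M = |Σ|/6 = 2124.5000
R_c = M/A = 2124.5000/227.6250 = 9.3333 mm
θ = 121° = 2.111848 rad
V = θ·R_c·A = 2.111848·9.3333·227.6250 = 4486.622 mm³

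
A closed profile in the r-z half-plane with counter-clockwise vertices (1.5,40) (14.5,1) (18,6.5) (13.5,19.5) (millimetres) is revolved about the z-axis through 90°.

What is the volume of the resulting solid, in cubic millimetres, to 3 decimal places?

Volume = 2402.206 mm³

Profile (r,z), 4 vertices: (1.5,40) (14.5,1) (18,6.5) (13.5,19.5)
edge 0: (1.5,40)→(14.5,1)  cross = 1.5·1 − 14.5·40 = -578.5000; (r_i+r_j)·cross = 16·-578.5000 = -9256.0000
edge 1: (14.5,1)→(18,6.5)  cross = 14.5·6.5 − 18·1 = 76.2500; (r_i+r_j)·cross = 32.5·76.2500 = 2478.1250
edge 2: (18,6.5)→(13.5,19.5)  cross = 18·19.5 − 13.5·6.5 = 263.2500; (r_i+r_j)·cross = 31.5·263.2500 = 8292.3750
edge 3: (13.5,19.5)→(1.5,40)  cross = 13.5·40 − 1.5·19.5 = 510.7500; (r_i+r_j)·cross = 15·510.7500 = 7661.2500
Σcross = 271.7500 → A = |Σcross|/2 = 135.8750 mm²
Σ(r_i+r_j)·cross = 9175.7500 → first moment M = |Σ|/6 = 1529.2917
R_c = M/A = 1529.2917/135.8750 = 11.2551 mm
θ = 90° = 1.570796 rad
V = θ·R_c·A = 1.570796·11.2551·135.8750 = 2402.206 mm³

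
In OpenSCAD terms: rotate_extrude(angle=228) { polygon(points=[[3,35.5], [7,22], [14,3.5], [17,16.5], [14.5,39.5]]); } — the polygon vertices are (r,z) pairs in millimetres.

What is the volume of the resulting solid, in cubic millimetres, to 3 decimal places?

Volume = 11996.582 mm³

Profile (r,z), 5 vertices: (3,35.5) (7,22) (14,3.5) (17,16.5) (14.5,39.5)
edge 0: (3,35.5)→(7,22)  cross = 3·22 − 7·35.5 = -182.5000; (r_i+r_j)·cross = 10·-182.5000 = -1825.0000
edge 1: (7,22)→(14,3.5)  cross = 7·3.5 − 14·22 = -283.5000; (r_i+r_j)·cross = 21·-283.5000 = -5953.5000
edge 2: (14,3.5)→(17,16.5)  cross = 14·16.5 − 17·3.5 = 171.5000; (r_i+r_j)·cross = 31·171.5000 = 5316.5000
edge 3: (17,16.5)→(14.5,39.5)  cross = 17·39.5 − 14.5·16.5 = 432.2500; (r_i+r_j)·cross = 31.5·432.2500 = 13615.8750
edge 4: (14.5,39.5)→(3,35.5)  cross = 14.5·35.5 − 3·39.5 = 396.2500; (r_i+r_j)·cross = 17.5·396.2500 = 6934.3750
Σcross = 534.0000 → A = |Σcross|/2 = 267.0000 mm²
Σ(r_i+r_j)·cross = 18088.2500 → first moment M = |Σ|/6 = 3014.7083
R_c = M/A = 3014.7083/267.0000 = 11.2910 mm
θ = 228° = 3.979351 rad
V = θ·R_c·A = 3.979351·11.2910·267.0000 = 11996.582 mm³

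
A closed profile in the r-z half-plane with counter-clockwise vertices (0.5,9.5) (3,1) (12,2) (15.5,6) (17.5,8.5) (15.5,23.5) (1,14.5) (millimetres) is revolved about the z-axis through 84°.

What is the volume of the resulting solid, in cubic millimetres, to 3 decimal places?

Profile (r,z), 7 vertices: (0.5,9.5) (3,1) (12,2) (15.5,6) (17.5,8.5) (15.5,23.5) (1,14.5)
edge 0: (0.5,9.5)→(3,1)  cross = 0.5·1 − 3·9.5 = -28.0000; (r_i+r_j)·cross = 3.5·-28.0000 = -98.0000
edge 1: (3,1)→(12,2)  cross = 3·2 − 12·1 = -6.0000; (r_i+r_j)·cross = 15·-6.0000 = -90.0000
edge 2: (12,2)→(15.5,6)  cross = 12·6 − 15.5·2 = 41.0000; (r_i+r_j)·cross = 27.5·41.0000 = 1127.5000
edge 3: (15.5,6)→(17.5,8.5)  cross = 15.5·8.5 − 17.5·6 = 26.7500; (r_i+r_j)·cross = 33·26.7500 = 882.7500
edge 4: (17.5,8.5)→(15.5,23.5)  cross = 17.5·23.5 − 15.5·8.5 = 279.5000; (r_i+r_j)·cross = 33·279.5000 = 9223.5000
edge 5: (15.5,23.5)→(1,14.5)  cross = 15.5·14.5 − 1·23.5 = 201.2500; (r_i+r_j)·cross = 16.5·201.2500 = 3320.6250
edge 6: (1,14.5)→(0.5,9.5)  cross = 1·9.5 − 0.5·14.5 = 2.2500; (r_i+r_j)·cross = 1.5·2.2500 = 3.3750
Σcross = 516.7500 → A = |Σcross|/2 = 258.3750 mm²
Σ(r_i+r_j)·cross = 14369.7500 → first moment M = |Σ|/6 = 2394.9583
R_c = M/A = 2394.9583/258.3750 = 9.2693 mm
θ = 84° = 1.466077 rad
V = θ·R_c·A = 1.466077·9.2693·258.3750 = 3511.192 mm³

Volume = 3511.192 mm³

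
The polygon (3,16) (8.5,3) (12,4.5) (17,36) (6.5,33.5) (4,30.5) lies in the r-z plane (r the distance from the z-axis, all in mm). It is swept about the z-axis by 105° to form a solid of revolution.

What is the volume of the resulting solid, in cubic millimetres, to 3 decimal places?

Profile (r,z), 6 vertices: (3,16) (8.5,3) (12,4.5) (17,36) (6.5,33.5) (4,30.5)
edge 0: (3,16)→(8.5,3)  cross = 3·3 − 8.5·16 = -127.0000; (r_i+r_j)·cross = 11.5·-127.0000 = -1460.5000
edge 1: (8.5,3)→(12,4.5)  cross = 8.5·4.5 − 12·3 = 2.2500; (r_i+r_j)·cross = 20.5·2.2500 = 46.1250
edge 2: (12,4.5)→(17,36)  cross = 12·36 − 17·4.5 = 355.5000; (r_i+r_j)·cross = 29·355.5000 = 10309.5000
edge 3: (17,36)→(6.5,33.5)  cross = 17·33.5 − 6.5·36 = 335.5000; (r_i+r_j)·cross = 23.5·335.5000 = 7884.2500
edge 4: (6.5,33.5)→(4,30.5)  cross = 6.5·30.5 − 4·33.5 = 64.2500; (r_i+r_j)·cross = 10.5·64.2500 = 674.6250
edge 5: (4,30.5)→(3,16)  cross = 4·16 − 3·30.5 = -27.5000; (r_i+r_j)·cross = 7·-27.5000 = -192.5000
Σcross = 603.0000 → A = |Σcross|/2 = 301.5000 mm²
Σ(r_i+r_j)·cross = 17261.5000 → first moment M = |Σ|/6 = 2876.9167
R_c = M/A = 2876.9167/301.5000 = 9.5420 mm
θ = 105° = 1.832596 rad
V = θ·R_c·A = 1.832596·9.5420·301.5000 = 5272.225 mm³

Volume = 5272.225 mm³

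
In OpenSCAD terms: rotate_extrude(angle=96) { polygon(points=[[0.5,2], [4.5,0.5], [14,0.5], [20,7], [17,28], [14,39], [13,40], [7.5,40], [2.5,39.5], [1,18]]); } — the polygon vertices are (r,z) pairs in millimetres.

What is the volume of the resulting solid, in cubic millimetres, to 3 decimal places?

Profile (r,z), 10 vertices: (0.5,2) (4.5,0.5) (14,0.5) (20,7) (17,28) (14,39) (13,40) (7.5,40) (2.5,39.5) (1,18)
edge 0: (0.5,2)→(4.5,0.5)  cross = 0.5·0.5 − 4.5·2 = -8.7500; (r_i+r_j)·cross = 5·-8.7500 = -43.7500
edge 1: (4.5,0.5)→(14,0.5)  cross = 4.5·0.5 − 14·0.5 = -4.7500; (r_i+r_j)·cross = 18.5·-4.7500 = -87.8750
edge 2: (14,0.5)→(20,7)  cross = 14·7 − 20·0.5 = 88.0000; (r_i+r_j)·cross = 34·88.0000 = 2992.0000
edge 3: (20,7)→(17,28)  cross = 20·28 − 17·7 = 441.0000; (r_i+r_j)·cross = 37·441.0000 = 16317.0000
edge 4: (17,28)→(14,39)  cross = 17·39 − 14·28 = 271.0000; (r_i+r_j)·cross = 31·271.0000 = 8401.0000
edge 5: (14,39)→(13,40)  cross = 14·40 − 13·39 = 53.0000; (r_i+r_j)·cross = 27·53.0000 = 1431.0000
edge 6: (13,40)→(7.5,40)  cross = 13·40 − 7.5·40 = 220.0000; (r_i+r_j)·cross = 20.5·220.0000 = 4510.0000
edge 7: (7.5,40)→(2.5,39.5)  cross = 7.5·39.5 − 2.5·40 = 196.2500; (r_i+r_j)·cross = 10·196.2500 = 1962.5000
edge 8: (2.5,39.5)→(1,18)  cross = 2.5·18 − 1·39.5 = 5.5000; (r_i+r_j)·cross = 3.5·5.5000 = 19.2500
edge 9: (1,18)→(0.5,2)  cross = 1·2 − 0.5·18 = -7.0000; (r_i+r_j)·cross = 1.5·-7.0000 = -10.5000
Σcross = 1254.2500 → A = |Σcross|/2 = 627.1250 mm²
Σ(r_i+r_j)·cross = 35490.6250 → first moment M = |Σ|/6 = 5915.1042
R_c = M/A = 5915.1042/627.1250 = 9.4321 mm
θ = 96° = 1.675516 rad
V = θ·R_c·A = 1.675516·9.4321·627.1250 = 9910.852 mm³

Volume = 9910.852 mm³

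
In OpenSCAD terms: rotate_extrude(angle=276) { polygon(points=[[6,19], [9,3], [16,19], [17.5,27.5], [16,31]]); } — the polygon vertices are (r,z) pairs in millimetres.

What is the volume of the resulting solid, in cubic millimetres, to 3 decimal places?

Profile (r,z), 5 vertices: (6,19) (9,3) (16,19) (17.5,27.5) (16,31)
edge 0: (6,19)→(9,3)  cross = 6·3 − 9·19 = -153.0000; (r_i+r_j)·cross = 15·-153.0000 = -2295.0000
edge 1: (9,3)→(16,19)  cross = 9·19 − 16·3 = 123.0000; (r_i+r_j)·cross = 25·123.0000 = 3075.0000
edge 2: (16,19)→(17.5,27.5)  cross = 16·27.5 − 17.5·19 = 107.5000; (r_i+r_j)·cross = 33.5·107.5000 = 3601.2500
edge 3: (17.5,27.5)→(16,31)  cross = 17.5·31 − 16·27.5 = 102.5000; (r_i+r_j)·cross = 33.5·102.5000 = 3433.7500
edge 4: (16,31)→(6,19)  cross = 16·19 − 6·31 = 118.0000; (r_i+r_j)·cross = 22·118.0000 = 2596.0000
Σcross = 298.0000 → A = |Σcross|/2 = 149.0000 mm²
Σ(r_i+r_j)·cross = 10411.0000 → first moment M = |Σ|/6 = 1735.1667
R_c = M/A = 1735.1667/149.0000 = 11.6454 mm
θ = 276° = 4.817109 rad
V = θ·R_c·A = 4.817109·11.6454·149.0000 = 8358.487 mm³

Volume = 8358.487 mm³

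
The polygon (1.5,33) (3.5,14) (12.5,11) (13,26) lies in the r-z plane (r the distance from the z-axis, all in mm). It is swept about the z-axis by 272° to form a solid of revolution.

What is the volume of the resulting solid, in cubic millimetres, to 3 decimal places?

Profile (r,z), 4 vertices: (1.5,33) (3.5,14) (12.5,11) (13,26)
edge 0: (1.5,33)→(3.5,14)  cross = 1.5·14 − 3.5·33 = -94.5000; (r_i+r_j)·cross = 5·-94.5000 = -472.5000
edge 1: (3.5,14)→(12.5,11)  cross = 3.5·11 − 12.5·14 = -136.5000; (r_i+r_j)·cross = 16·-136.5000 = -2184.0000
edge 2: (12.5,11)→(13,26)  cross = 12.5·26 − 13·11 = 182.0000; (r_i+r_j)·cross = 25.5·182.0000 = 4641.0000
edge 3: (13,26)→(1.5,33)  cross = 13·33 − 1.5·26 = 390.0000; (r_i+r_j)·cross = 14.5·390.0000 = 5655.0000
Σcross = 341.0000 → A = |Σcross|/2 = 170.5000 mm²
Σ(r_i+r_j)·cross = 7639.5000 → first moment M = |Σ|/6 = 1273.2500
R_c = M/A = 1273.2500/170.5000 = 7.4677 mm
θ = 272° = 4.747296 rad
V = θ·R_c·A = 4.747296·7.4677·170.5000 = 6044.494 mm³

Volume = 6044.494 mm³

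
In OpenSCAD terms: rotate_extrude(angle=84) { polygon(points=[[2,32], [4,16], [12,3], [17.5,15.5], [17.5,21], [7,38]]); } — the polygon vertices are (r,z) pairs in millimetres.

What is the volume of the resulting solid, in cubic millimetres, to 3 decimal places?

Profile (r,z), 6 vertices: (2,32) (4,16) (12,3) (17.5,15.5) (17.5,21) (7,38)
edge 0: (2,32)→(4,16)  cross = 2·16 − 4·32 = -96.0000; (r_i+r_j)·cross = 6·-96.0000 = -576.0000
edge 1: (4,16)→(12,3)  cross = 4·3 − 12·16 = -180.0000; (r_i+r_j)·cross = 16·-180.0000 = -2880.0000
edge 2: (12,3)→(17.5,15.5)  cross = 12·15.5 − 17.5·3 = 133.5000; (r_i+r_j)·cross = 29.5·133.5000 = 3938.2500
edge 3: (17.5,15.5)→(17.5,21)  cross = 17.5·21 − 17.5·15.5 = 96.2500; (r_i+r_j)·cross = 35·96.2500 = 3368.7500
edge 4: (17.5,21)→(7,38)  cross = 17.5·38 − 7·21 = 518.0000; (r_i+r_j)·cross = 24.5·518.0000 = 12691.0000
edge 5: (7,38)→(2,32)  cross = 7·32 − 2·38 = 148.0000; (r_i+r_j)·cross = 9·148.0000 = 1332.0000
Σcross = 619.7500 → A = |Σcross|/2 = 309.8750 mm²
Σ(r_i+r_j)·cross = 17874.0000 → first moment M = |Σ|/6 = 2979.0000
R_c = M/A = 2979.0000/309.8750 = 9.6136 mm
θ = 84° = 1.466077 rad
V = θ·R_c·A = 1.466077·9.6136·309.8750 = 4367.442 mm³

Volume = 4367.442 mm³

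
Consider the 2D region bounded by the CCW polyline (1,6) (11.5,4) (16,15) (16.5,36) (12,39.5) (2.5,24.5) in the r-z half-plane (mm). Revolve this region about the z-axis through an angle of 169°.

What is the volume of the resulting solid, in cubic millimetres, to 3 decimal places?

Profile (r,z), 6 vertices: (1,6) (11.5,4) (16,15) (16.5,36) (12,39.5) (2.5,24.5)
edge 0: (1,6)→(11.5,4)  cross = 1·4 − 11.5·6 = -65.0000; (r_i+r_j)·cross = 12.5·-65.0000 = -812.5000
edge 1: (11.5,4)→(16,15)  cross = 11.5·15 − 16·4 = 108.5000; (r_i+r_j)·cross = 27.5·108.5000 = 2983.7500
edge 2: (16,15)→(16.5,36)  cross = 16·36 − 16.5·15 = 328.5000; (r_i+r_j)·cross = 32.5·328.5000 = 10676.2500
edge 3: (16.5,36)→(12,39.5)  cross = 16.5·39.5 − 12·36 = 219.7500; (r_i+r_j)·cross = 28.5·219.7500 = 6262.8750
edge 4: (12,39.5)→(2.5,24.5)  cross = 12·24.5 − 2.5·39.5 = 195.2500; (r_i+r_j)·cross = 14.5·195.2500 = 2831.1250
edge 5: (2.5,24.5)→(1,6)  cross = 2.5·6 − 1·24.5 = -9.5000; (r_i+r_j)·cross = 3.5·-9.5000 = -33.2500
Σcross = 777.5000 → A = |Σcross|/2 = 388.7500 mm²
Σ(r_i+r_j)·cross = 21908.2500 → first moment M = |Σ|/6 = 3651.3750
R_c = M/A = 3651.3750/388.7500 = 9.3926 mm
θ = 169° = 2.949606 rad
V = θ·R_c·A = 2.949606·9.3926·388.7500 = 10770.119 mm³

Volume = 10770.119 mm³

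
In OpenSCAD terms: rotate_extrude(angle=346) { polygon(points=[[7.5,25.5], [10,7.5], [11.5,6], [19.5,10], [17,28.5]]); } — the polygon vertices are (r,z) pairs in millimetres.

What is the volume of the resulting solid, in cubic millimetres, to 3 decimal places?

Profile (r,z), 5 vertices: (7.5,25.5) (10,7.5) (11.5,6) (19.5,10) (17,28.5)
edge 0: (7.5,25.5)→(10,7.5)  cross = 7.5·7.5 − 10·25.5 = -198.7500; (r_i+r_j)·cross = 17.5·-198.7500 = -3478.1250
edge 1: (10,7.5)→(11.5,6)  cross = 10·6 − 11.5·7.5 = -26.2500; (r_i+r_j)·cross = 21.5·-26.2500 = -564.3750
edge 2: (11.5,6)→(19.5,10)  cross = 11.5·10 − 19.5·6 = -2.0000; (r_i+r_j)·cross = 31·-2.0000 = -62.0000
edge 3: (19.5,10)→(17,28.5)  cross = 19.5·28.5 − 17·10 = 385.7500; (r_i+r_j)·cross = 36.5·385.7500 = 14079.8750
edge 4: (17,28.5)→(7.5,25.5)  cross = 17·25.5 − 7.5·28.5 = 219.7500; (r_i+r_j)·cross = 24.5·219.7500 = 5383.8750
Σcross = 378.5000 → A = |Σcross|/2 = 189.2500 mm²
Σ(r_i+r_j)·cross = 15359.2500 → first moment M = |Σ|/6 = 2559.8750
R_c = M/A = 2559.8750/189.2500 = 13.5264 mm
θ = 346° = 6.038839 rad
V = θ·R_c·A = 6.038839·13.5264·189.2500 = 15458.674 mm³

Volume = 15458.674 mm³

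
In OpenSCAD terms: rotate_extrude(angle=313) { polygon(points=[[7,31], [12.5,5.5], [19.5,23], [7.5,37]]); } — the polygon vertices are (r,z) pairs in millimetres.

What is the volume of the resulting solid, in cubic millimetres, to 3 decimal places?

Profile (r,z), 4 vertices: (7,31) (12.5,5.5) (19.5,23) (7.5,37)
edge 0: (7,31)→(12.5,5.5)  cross = 7·5.5 − 12.5·31 = -349.0000; (r_i+r_j)·cross = 19.5·-349.0000 = -6805.5000
edge 1: (12.5,5.5)→(19.5,23)  cross = 12.5·23 − 19.5·5.5 = 180.2500; (r_i+r_j)·cross = 32·180.2500 = 5768.0000
edge 2: (19.5,23)→(7.5,37)  cross = 19.5·37 − 7.5·23 = 549.0000; (r_i+r_j)·cross = 27·549.0000 = 14823.0000
edge 3: (7.5,37)→(7,31)  cross = 7.5·31 − 7·37 = -26.5000; (r_i+r_j)·cross = 14.5·-26.5000 = -384.2500
Σcross = 353.7500 → A = |Σcross|/2 = 176.8750 mm²
Σ(r_i+r_j)·cross = 13401.2500 → first moment M = |Σ|/6 = 2233.5417
R_c = M/A = 2233.5417/176.8750 = 12.6278 mm
θ = 313° = 5.462881 rad
V = θ·R_c·A = 5.462881·12.6278·176.8750 = 12201.571 mm³

Volume = 12201.571 mm³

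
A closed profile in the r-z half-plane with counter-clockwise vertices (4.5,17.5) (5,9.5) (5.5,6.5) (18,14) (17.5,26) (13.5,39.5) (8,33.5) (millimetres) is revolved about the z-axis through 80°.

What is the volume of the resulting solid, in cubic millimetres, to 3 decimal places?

Volume = 4581.315 mm³

Profile (r,z), 7 vertices: (4.5,17.5) (5,9.5) (5.5,6.5) (18,14) (17.5,26) (13.5,39.5) (8,33.5)
edge 0: (4.5,17.5)→(5,9.5)  cross = 4.5·9.5 − 5·17.5 = -44.7500; (r_i+r_j)·cross = 9.5·-44.7500 = -425.1250
edge 1: (5,9.5)→(5.5,6.5)  cross = 5·6.5 − 5.5·9.5 = -19.7500; (r_i+r_j)·cross = 10.5·-19.7500 = -207.3750
edge 2: (5.5,6.5)→(18,14)  cross = 5.5·14 − 18·6.5 = -40.0000; (r_i+r_j)·cross = 23.5·-40.0000 = -940.0000
edge 3: (18,14)→(17.5,26)  cross = 18·26 − 17.5·14 = 223.0000; (r_i+r_j)·cross = 35.5·223.0000 = 7916.5000
edge 4: (17.5,26)→(13.5,39.5)  cross = 17.5·39.5 − 13.5·26 = 340.2500; (r_i+r_j)·cross = 31·340.2500 = 10547.7500
edge 5: (13.5,39.5)→(8,33.5)  cross = 13.5·33.5 − 8·39.5 = 136.2500; (r_i+r_j)·cross = 21.5·136.2500 = 2929.3750
edge 6: (8,33.5)→(4.5,17.5)  cross = 8·17.5 − 4.5·33.5 = -10.7500; (r_i+r_j)·cross = 12.5·-10.7500 = -134.3750
Σcross = 584.2500 → A = |Σcross|/2 = 292.1250 mm²
Σ(r_i+r_j)·cross = 19686.7500 → first moment M = |Σ|/6 = 3281.1250
R_c = M/A = 3281.1250/292.1250 = 11.2319 mm
θ = 80° = 1.396263 rad
V = θ·R_c·A = 1.396263·11.2319·292.1250 = 4581.315 mm³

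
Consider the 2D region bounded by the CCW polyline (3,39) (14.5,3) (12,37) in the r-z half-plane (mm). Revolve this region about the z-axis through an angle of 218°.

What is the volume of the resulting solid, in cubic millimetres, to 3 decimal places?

Profile (r,z), 3 vertices: (3,39) (14.5,3) (12,37)
edge 0: (3,39)→(14.5,3)  cross = 3·3 − 14.5·39 = -556.5000; (r_i+r_j)·cross = 17.5·-556.5000 = -9738.7500
edge 1: (14.5,3)→(12,37)  cross = 14.5·37 − 12·3 = 500.5000; (r_i+r_j)·cross = 26.5·500.5000 = 13263.2500
edge 2: (12,37)→(3,39)  cross = 12·39 − 3·37 = 357.0000; (r_i+r_j)·cross = 15·357.0000 = 5355.0000
Σcross = 301.0000 → A = |Σcross|/2 = 150.5000 mm²
Σ(r_i+r_j)·cross = 8879.5000 → first moment M = |Σ|/6 = 1479.9167
R_c = M/A = 1479.9167/150.5000 = 9.8333 mm
θ = 218° = 3.804818 rad
V = θ·R_c·A = 3.804818·9.8333·150.5000 = 5630.813 mm³

Volume = 5630.813 mm³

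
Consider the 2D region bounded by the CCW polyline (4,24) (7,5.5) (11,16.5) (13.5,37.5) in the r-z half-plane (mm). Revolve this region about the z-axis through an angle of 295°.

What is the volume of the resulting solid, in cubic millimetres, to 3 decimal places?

Volume = 6073.668 mm³

Profile (r,z), 4 vertices: (4,24) (7,5.5) (11,16.5) (13.5,37.5)
edge 0: (4,24)→(7,5.5)  cross = 4·5.5 − 7·24 = -146.0000; (r_i+r_j)·cross = 11·-146.0000 = -1606.0000
edge 1: (7,5.5)→(11,16.5)  cross = 7·16.5 − 11·5.5 = 55.0000; (r_i+r_j)·cross = 18·55.0000 = 990.0000
edge 2: (11,16.5)→(13.5,37.5)  cross = 11·37.5 − 13.5·16.5 = 189.7500; (r_i+r_j)·cross = 24.5·189.7500 = 4648.8750
edge 3: (13.5,37.5)→(4,24)  cross = 13.5·24 − 4·37.5 = 174.0000; (r_i+r_j)·cross = 17.5·174.0000 = 3045.0000
Σcross = 272.7500 → A = |Σcross|/2 = 136.3750 mm²
Σ(r_i+r_j)·cross = 7077.8750 → first moment M = |Σ|/6 = 1179.6458
R_c = M/A = 1179.6458/136.3750 = 8.6500 mm
θ = 295° = 5.148721 rad
V = θ·R_c·A = 5.148721·8.6500·136.3750 = 6073.668 mm³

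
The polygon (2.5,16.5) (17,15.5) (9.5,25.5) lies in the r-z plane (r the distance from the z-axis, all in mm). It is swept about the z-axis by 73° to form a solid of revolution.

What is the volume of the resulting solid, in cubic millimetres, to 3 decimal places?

Volume = 846.739 mm³

Profile (r,z), 3 vertices: (2.5,16.5) (17,15.5) (9.5,25.5)
edge 0: (2.5,16.5)→(17,15.5)  cross = 2.5·15.5 − 17·16.5 = -241.7500; (r_i+r_j)·cross = 19.5·-241.7500 = -4714.1250
edge 1: (17,15.5)→(9.5,25.5)  cross = 17·25.5 − 9.5·15.5 = 286.2500; (r_i+r_j)·cross = 26.5·286.2500 = 7585.6250
edge 2: (9.5,25.5)→(2.5,16.5)  cross = 9.5·16.5 − 2.5·25.5 = 93.0000; (r_i+r_j)·cross = 12·93.0000 = 1116.0000
Σcross = 137.5000 → A = |Σcross|/2 = 68.7500 mm²
Σ(r_i+r_j)·cross = 3987.5000 → first moment M = |Σ|/6 = 664.5833
R_c = M/A = 664.5833/68.7500 = 9.6667 mm
θ = 73° = 1.274090 rad
V = θ·R_c·A = 1.274090·9.6667·68.7500 = 846.739 mm³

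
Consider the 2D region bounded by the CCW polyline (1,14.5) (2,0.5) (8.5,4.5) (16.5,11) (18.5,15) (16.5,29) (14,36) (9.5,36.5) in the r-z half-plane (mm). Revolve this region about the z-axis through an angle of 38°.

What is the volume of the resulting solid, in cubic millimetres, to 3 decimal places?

Volume = 2527.910 mm³

Profile (r,z), 8 vertices: (1,14.5) (2,0.5) (8.5,4.5) (16.5,11) (18.5,15) (16.5,29) (14,36) (9.5,36.5)
edge 0: (1,14.5)→(2,0.5)  cross = 1·0.5 − 2·14.5 = -28.5000; (r_i+r_j)·cross = 3·-28.5000 = -85.5000
edge 1: (2,0.5)→(8.5,4.5)  cross = 2·4.5 − 8.5·0.5 = 4.7500; (r_i+r_j)·cross = 10.5·4.7500 = 49.8750
edge 2: (8.5,4.5)→(16.5,11)  cross = 8.5·11 − 16.5·4.5 = 19.2500; (r_i+r_j)·cross = 25·19.2500 = 481.2500
edge 3: (16.5,11)→(18.5,15)  cross = 16.5·15 − 18.5·11 = 44.0000; (r_i+r_j)·cross = 35·44.0000 = 1540.0000
edge 4: (18.5,15)→(16.5,29)  cross = 18.5·29 − 16.5·15 = 289.0000; (r_i+r_j)·cross = 35·289.0000 = 10115.0000
edge 5: (16.5,29)→(14,36)  cross = 16.5·36 − 14·29 = 188.0000; (r_i+r_j)·cross = 30.5·188.0000 = 5734.0000
edge 6: (14,36)→(9.5,36.5)  cross = 14·36.5 − 9.5·36 = 169.0000; (r_i+r_j)·cross = 23.5·169.0000 = 3971.5000
edge 7: (9.5,36.5)→(1,14.5)  cross = 9.5·14.5 − 1·36.5 = 101.2500; (r_i+r_j)·cross = 10.5·101.2500 = 1063.1250
Σcross = 786.7500 → A = |Σcross|/2 = 393.3750 mm²
Σ(r_i+r_j)·cross = 22869.2500 → first moment M = |Σ|/6 = 3811.5417
R_c = M/A = 3811.5417/393.3750 = 9.6893 mm
θ = 38° = 0.663225 rad
V = θ·R_c·A = 0.663225·9.6893·393.3750 = 2527.910 mm³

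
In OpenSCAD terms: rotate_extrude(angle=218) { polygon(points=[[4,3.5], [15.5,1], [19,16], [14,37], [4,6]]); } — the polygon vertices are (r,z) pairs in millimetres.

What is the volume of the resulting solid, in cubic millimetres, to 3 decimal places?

Volume = 13631.156 mm³

Profile (r,z), 5 vertices: (4,3.5) (15.5,1) (19,16) (14,37) (4,6)
edge 0: (4,3.5)→(15.5,1)  cross = 4·1 − 15.5·3.5 = -50.2500; (r_i+r_j)·cross = 19.5·-50.2500 = -979.8750
edge 1: (15.5,1)→(19,16)  cross = 15.5·16 − 19·1 = 229.0000; (r_i+r_j)·cross = 34.5·229.0000 = 7900.5000
edge 2: (19,16)→(14,37)  cross = 19·37 − 14·16 = 479.0000; (r_i+r_j)·cross = 33·479.0000 = 15807.0000
edge 3: (14,37)→(4,6)  cross = 14·6 − 4·37 = -64.0000; (r_i+r_j)·cross = 18·-64.0000 = -1152.0000
edge 4: (4,6)→(4,3.5)  cross = 4·3.5 − 4·6 = -10.0000; (r_i+r_j)·cross = 8·-10.0000 = -80.0000
Σcross = 583.7500 → A = |Σcross|/2 = 291.8750 mm²
Σ(r_i+r_j)·cross = 21495.6250 → first moment M = |Σ|/6 = 3582.6042
R_c = M/A = 3582.6042/291.8750 = 12.2744 mm
θ = 218° = 3.804818 rad
V = θ·R_c·A = 3.804818·12.2744·291.8750 = 13631.156 mm³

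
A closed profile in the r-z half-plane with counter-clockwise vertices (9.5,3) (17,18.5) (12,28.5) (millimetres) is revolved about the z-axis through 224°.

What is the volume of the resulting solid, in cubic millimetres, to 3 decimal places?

Volume = 3825.645 mm³

Profile (r,z), 3 vertices: (9.5,3) (17,18.5) (12,28.5)
edge 0: (9.5,3)→(17,18.5)  cross = 9.5·18.5 − 17·3 = 124.7500; (r_i+r_j)·cross = 26.5·124.7500 = 3305.8750
edge 1: (17,18.5)→(12,28.5)  cross = 17·28.5 − 12·18.5 = 262.5000; (r_i+r_j)·cross = 29·262.5000 = 7612.5000
edge 2: (12,28.5)→(9.5,3)  cross = 12·3 − 9.5·28.5 = -234.7500; (r_i+r_j)·cross = 21.5·-234.7500 = -5047.1250
Σcross = 152.5000 → A = |Σcross|/2 = 76.2500 mm²
Σ(r_i+r_j)·cross = 5871.2500 → first moment M = |Σ|/6 = 978.5417
R_c = M/A = 978.5417/76.2500 = 12.8333 mm
θ = 224° = 3.909538 rad
V = θ·R_c·A = 3.909538·12.8333·76.2500 = 3825.645 mm³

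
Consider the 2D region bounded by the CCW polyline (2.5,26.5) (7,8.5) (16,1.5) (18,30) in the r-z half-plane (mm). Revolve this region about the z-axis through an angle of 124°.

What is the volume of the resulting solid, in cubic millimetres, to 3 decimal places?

Volume = 6924.069 mm³

Profile (r,z), 4 vertices: (2.5,26.5) (7,8.5) (16,1.5) (18,30)
edge 0: (2.5,26.5)→(7,8.5)  cross = 2.5·8.5 − 7·26.5 = -164.2500; (r_i+r_j)·cross = 9.5·-164.2500 = -1560.3750
edge 1: (7,8.5)→(16,1.5)  cross = 7·1.5 − 16·8.5 = -125.5000; (r_i+r_j)·cross = 23·-125.5000 = -2886.5000
edge 2: (16,1.5)→(18,30)  cross = 16·30 − 18·1.5 = 453.0000; (r_i+r_j)·cross = 34·453.0000 = 15402.0000
edge 3: (18,30)→(2.5,26.5)  cross = 18·26.5 − 2.5·30 = 402.0000; (r_i+r_j)·cross = 20.5·402.0000 = 8241.0000
Σcross = 565.2500 → A = |Σcross|/2 = 282.6250 mm²
Σ(r_i+r_j)·cross = 19196.1250 → first moment M = |Σ|/6 = 3199.3542
R_c = M/A = 3199.3542/282.6250 = 11.3201 mm
θ = 124° = 2.164208 rad
V = θ·R_c·A = 2.164208·11.3201·282.6250 = 6924.069 mm³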